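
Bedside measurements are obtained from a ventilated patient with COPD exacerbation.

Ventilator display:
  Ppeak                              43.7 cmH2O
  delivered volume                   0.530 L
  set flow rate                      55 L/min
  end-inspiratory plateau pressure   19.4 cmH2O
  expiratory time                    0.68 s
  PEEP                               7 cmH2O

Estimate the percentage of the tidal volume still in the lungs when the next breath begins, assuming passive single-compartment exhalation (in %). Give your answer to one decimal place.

54.9

Flow: 55 L/min ÷ 60 = 0.9167 L/s.
R = (PIP − Pplat)/V̇ = (43.7 − 19.4) / 0.9167 = 24.3/0.9167 = 26.508 cmH2O·s/L.
C = Vt/(Pplat − PEEP) = 530.0 / (19.4 − 7) = 530.0/12.4 = 42.742 mL/cmH2O.
τ = R × C = 26.508 × 0.04274 L/cmH2O = 1.133 s.
Fraction remaining at end-expiration = e^(−Te/τ) = e^(−0.68/1.133) = 0.5487 → 54.87%.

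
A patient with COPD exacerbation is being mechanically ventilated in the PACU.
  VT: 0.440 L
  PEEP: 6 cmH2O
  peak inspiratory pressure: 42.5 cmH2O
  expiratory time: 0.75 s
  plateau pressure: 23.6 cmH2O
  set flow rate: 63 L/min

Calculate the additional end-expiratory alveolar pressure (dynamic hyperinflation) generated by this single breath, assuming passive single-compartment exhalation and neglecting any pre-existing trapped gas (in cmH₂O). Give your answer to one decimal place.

3.3

Flow: 63 L/min ÷ 60 = 1.05 L/s.
R = (PIP − Pplat)/V̇ = (42.5 − 23.6) / 1.05 = 18.9/1.05 = 18.0 cmH2O·s/L.
C = Vt/(Pplat − PEEP) = 440.0 / (23.6 − 6) = 440.0/17.6 = 25.0 mL/cmH2O.
τ = R × C = 18.0 × 0.025 L/cmH2O = 0.45 s.
Fraction remaining = e^(−Te/τ) = e^(−0.75/0.45) = 0.1889; trapped volume = 440.0 × 0.1889 = 83.116 mL.
Additional alveolar pressure from trapping ≈ V_trapped / C = 83.116 / 25.0 = 3.325 cmH2O.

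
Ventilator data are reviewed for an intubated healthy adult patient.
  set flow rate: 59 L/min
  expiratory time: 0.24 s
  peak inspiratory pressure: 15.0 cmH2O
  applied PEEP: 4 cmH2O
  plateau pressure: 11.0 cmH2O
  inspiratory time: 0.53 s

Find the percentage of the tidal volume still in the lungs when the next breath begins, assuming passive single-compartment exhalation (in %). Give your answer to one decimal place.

Flow: 59 L/min ÷ 60 = 0.9833 L/s.
Vt = flow × Ti = 0.9833 L/s × 0.53 s × 1000 mL/L = 521.15 mL.
R = (PIP − Pplat)/V̇ = (15.0 − 11.0) / 0.9833 = 4.0/0.9833 = 4.068 cmH2O·s/L.
C = Vt/(Pplat − PEEP) = 521.15 / (11.0 − 4) = 521.15/7.0 = 74.45 mL/cmH2O.
τ = R × C = 4.068 × 0.07445 L/cmH2O = 0.3029 s.
Fraction remaining at end-expiration = e^(−Te/τ) = e^(−0.24/0.3029) = 0.4528 → 45.28%.

45.3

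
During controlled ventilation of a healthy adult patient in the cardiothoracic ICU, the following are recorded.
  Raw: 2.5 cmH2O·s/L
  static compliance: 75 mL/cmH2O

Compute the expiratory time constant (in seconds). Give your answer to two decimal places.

0.19

τ = R × C = 2.5 × 75 mL/cmH2O = 2.5 × 0.075 L/cmH2O = 0.1875 s.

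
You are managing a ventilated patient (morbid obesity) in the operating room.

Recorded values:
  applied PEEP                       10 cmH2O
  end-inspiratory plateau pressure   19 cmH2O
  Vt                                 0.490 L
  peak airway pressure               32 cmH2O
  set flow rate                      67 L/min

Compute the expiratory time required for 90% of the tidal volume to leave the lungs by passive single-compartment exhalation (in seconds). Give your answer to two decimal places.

1.46

Flow: 67 L/min ÷ 60 = 1.1167 L/s.
R = (PIP − Pplat)/V̇ = (32 − 19) / 1.1167 = 13.0/1.1167 = 11.641 cmH2O·s/L.
C = Vt/(Pplat − PEEP) = 490.0 / (19 − 10) = 490.0/9.0 = 54.444 mL/cmH2O.
τ = R × C = 11.641 × 0.05444 L/cmH2O = 0.6337 s.
t = −τ·ln(1 − 0.90) = −0.6337·ln(0.1) = 1.459 s.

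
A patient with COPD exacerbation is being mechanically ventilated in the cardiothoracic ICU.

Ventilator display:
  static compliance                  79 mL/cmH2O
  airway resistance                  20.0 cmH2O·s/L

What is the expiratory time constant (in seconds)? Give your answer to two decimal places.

τ = R × C = 20.0 × 79 mL/cmH2O = 20.0 × 0.079 L/cmH2O = 1.58 s.

1.58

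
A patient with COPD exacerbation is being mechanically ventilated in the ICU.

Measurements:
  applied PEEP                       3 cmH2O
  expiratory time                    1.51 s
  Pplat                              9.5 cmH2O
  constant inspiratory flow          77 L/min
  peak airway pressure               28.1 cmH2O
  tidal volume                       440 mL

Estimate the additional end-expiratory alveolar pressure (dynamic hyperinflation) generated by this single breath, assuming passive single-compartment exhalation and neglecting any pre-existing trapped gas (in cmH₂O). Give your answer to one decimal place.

Flow: 77 L/min ÷ 60 = 1.2833 L/s.
R = (PIP − Pplat)/V̇ = (28.1 − 9.5) / 1.2833 = 18.6/1.2833 = 14.494 cmH2O·s/L.
C = Vt/(Pplat − PEEP) = 440.0 / (9.5 − 3) = 440.0/6.5 = 67.692 mL/cmH2O.
τ = R × C = 14.494 × 0.06769 L/cmH2O = 0.9811 s.
Fraction remaining = e^(−Te/τ) = e^(−1.51/0.9811) = 0.2146; trapped volume = 440.0 × 0.2146 = 94.424 mL.
Additional alveolar pressure from trapping ≈ V_trapped / C = 94.424 / 67.692 = 1.395 cmH2O.

1.4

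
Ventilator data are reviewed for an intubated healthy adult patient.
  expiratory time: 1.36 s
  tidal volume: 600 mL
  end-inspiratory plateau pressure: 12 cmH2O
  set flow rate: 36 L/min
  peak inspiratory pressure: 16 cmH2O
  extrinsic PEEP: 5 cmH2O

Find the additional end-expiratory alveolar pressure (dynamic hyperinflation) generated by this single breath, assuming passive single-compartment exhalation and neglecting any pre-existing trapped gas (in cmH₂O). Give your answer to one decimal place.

Flow: 36 L/min ÷ 60 = 0.6 L/s.
R = (PIP − Pplat)/V̇ = (16 − 12) / 0.6 = 4.0/0.6 = 6.667 cmH2O·s/L.
C = Vt/(Pplat − PEEP) = 600.0 / (12 − 5) = 600.0/7.0 = 85.714 mL/cmH2O.
τ = R × C = 6.667 × 0.08571 L/cmH2O = 0.5714 s.
Fraction remaining = e^(−Te/τ) = e^(−1.36/0.5714) = 0.09254; trapped volume = 600.0 × 0.09254 = 55.524 mL.
Additional alveolar pressure from trapping ≈ V_trapped / C = 55.524 / 85.714 = 0.6478 cmH2O.

0.6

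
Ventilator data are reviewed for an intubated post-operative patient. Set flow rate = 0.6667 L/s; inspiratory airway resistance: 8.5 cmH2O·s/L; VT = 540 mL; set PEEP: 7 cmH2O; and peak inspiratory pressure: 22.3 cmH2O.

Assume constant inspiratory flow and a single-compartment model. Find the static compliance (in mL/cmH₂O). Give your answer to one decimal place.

56.1

Equation of motion (constant flow): PIP = Vt/C + R·V̇ + PEEP.
Vt/C = PIP − R·V̇ − PEEP = 22.3 − 8.5×0.6667 − 7 = 22.3 − 5.667 − 7 = 9.633 cmH2O.
C = Vt / 9.633 = 540 / 9.633 = 56.057 mL/cmH2O.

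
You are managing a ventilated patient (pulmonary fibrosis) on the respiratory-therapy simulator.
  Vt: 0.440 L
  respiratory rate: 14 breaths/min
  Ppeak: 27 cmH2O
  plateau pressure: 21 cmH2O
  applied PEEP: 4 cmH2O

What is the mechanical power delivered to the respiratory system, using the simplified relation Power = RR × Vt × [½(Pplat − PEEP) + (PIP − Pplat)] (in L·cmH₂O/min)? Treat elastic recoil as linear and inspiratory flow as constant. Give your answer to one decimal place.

Per-breath work = Vt × [½(Pplat−PEEP) + (PIP−Pplat)] = 0.440 × [0.5×17.0 + 6.0] = 0.440 × 14.5 = 6.38 L·cmH2O.
Power = 14 × 6.38 = 89.32 L·cmH2O/min.

89.3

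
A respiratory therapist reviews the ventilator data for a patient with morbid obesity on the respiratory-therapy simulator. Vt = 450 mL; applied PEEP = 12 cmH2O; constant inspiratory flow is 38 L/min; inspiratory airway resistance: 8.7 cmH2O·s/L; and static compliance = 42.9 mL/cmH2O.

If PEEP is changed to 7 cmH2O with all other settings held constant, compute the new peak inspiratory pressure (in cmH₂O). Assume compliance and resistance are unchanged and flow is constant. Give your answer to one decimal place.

Flow: 38 L/min ÷ 60 = 0.6333 L/s.
PIP = Vt/C + R·V̇ + PEEP (constant-flow equation of motion).
Only the baseline term changes: ΔPIP = ΔPEEP = 7 − 12 = -5.0 cmH2O.
Original PIP = 450/42.9 + 8.7×0.6333 + 12 = 27.999 cmH2O; new PIP = 27.999 + (-5.0) = 22.999 cmH2O.

23.0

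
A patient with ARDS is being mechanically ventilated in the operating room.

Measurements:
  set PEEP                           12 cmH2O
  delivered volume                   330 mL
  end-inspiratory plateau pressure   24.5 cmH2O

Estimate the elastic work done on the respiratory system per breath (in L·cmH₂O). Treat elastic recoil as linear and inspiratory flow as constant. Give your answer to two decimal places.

2.06

Elastic work ≈ ½ × (Pplat − PEEP) × Vt = 0.5 × (24.5 − 12) × 0.330 L = 0.5 × 12.5 × 0.330 = 2.063 L·cmH2O.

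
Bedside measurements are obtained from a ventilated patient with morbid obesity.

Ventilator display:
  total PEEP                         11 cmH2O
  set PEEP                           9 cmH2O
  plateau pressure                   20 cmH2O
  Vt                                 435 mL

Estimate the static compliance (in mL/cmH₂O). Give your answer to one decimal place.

End-expiratory occlusion gives total PEEP = 11 cmH2O (intrinsic PEEP = 11 − 9 = 2). Use total PEEP for the elastic gradient.
Cstat = Vt / (Pplat − PEEPtotal) = 435 / (20 − 11) = 435 / 9.0 = 48.333 mL/cmH2O.

48.3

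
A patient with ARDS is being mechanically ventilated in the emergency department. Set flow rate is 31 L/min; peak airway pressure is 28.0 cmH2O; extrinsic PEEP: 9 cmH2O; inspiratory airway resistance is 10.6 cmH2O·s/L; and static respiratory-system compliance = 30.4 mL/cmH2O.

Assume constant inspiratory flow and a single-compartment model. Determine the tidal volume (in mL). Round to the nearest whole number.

411

Flow: 31 L/min ÷ 60 = 0.5167 L/s.
Equation of motion (constant flow): PIP = Vt/C + R·V̇ + PEEP.
Vt/C = PIP − R·V̇ − PEEP = 28.0 − 5.477 − 9 = 13.523 cmH2O.
Vt = C × 13.523 = 30.4 × 13.523 = 411.1 mL.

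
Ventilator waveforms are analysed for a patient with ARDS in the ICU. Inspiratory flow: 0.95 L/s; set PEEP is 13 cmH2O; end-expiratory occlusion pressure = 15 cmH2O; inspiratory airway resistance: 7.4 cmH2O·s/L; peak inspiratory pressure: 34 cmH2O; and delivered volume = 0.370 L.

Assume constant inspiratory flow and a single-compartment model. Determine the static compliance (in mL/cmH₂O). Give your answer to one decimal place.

Total PEEP = 15 cmH2O (set 13 + intrinsic 2); this is the baseline alveolar pressure.
Equation of motion (constant flow): PIP = Vt/C + R·V̇ + PEEP.
Vt/C = PIP − R·V̇ − PEEP = 34 − 7.4×0.95 − 15 = 34 − 7.03 − 15 = 11.97 cmH2O.
C = Vt / 11.97 = 370 / 11.97 = 30.911 mL/cmH2O.

30.9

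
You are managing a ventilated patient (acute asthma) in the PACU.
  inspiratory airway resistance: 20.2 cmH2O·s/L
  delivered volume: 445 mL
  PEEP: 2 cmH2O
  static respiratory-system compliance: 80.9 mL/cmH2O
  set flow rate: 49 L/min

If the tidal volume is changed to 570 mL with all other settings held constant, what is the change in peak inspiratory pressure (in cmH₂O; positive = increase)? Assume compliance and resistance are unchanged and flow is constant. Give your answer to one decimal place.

PIP = Vt/C + R·V̇ + PEEP (constant-flow equation of motion).
Only the elastic term changes: ΔPIP = ΔVt / C = (570 − 445) / 80.9 = 1.545 cmH2O.

1.5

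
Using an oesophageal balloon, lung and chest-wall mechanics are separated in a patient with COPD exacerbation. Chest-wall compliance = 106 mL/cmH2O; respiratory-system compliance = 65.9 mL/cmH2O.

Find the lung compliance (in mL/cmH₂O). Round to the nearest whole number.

174

1/CL = 1/Crs − 1/Ccw.
1/CL = 1/65.9 − 1/106 = 0.005741.
CL = 174.19 mL/cmH2O.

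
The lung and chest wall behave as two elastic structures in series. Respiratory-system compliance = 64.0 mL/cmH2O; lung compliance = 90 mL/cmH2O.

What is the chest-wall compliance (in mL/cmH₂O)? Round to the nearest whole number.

1/Ccw = 1/Crs − 1/CL.
1/Ccw = 1/64.0 − 1/90 = 0.004514.
Ccw = 221.53 mL/cmH2O.

222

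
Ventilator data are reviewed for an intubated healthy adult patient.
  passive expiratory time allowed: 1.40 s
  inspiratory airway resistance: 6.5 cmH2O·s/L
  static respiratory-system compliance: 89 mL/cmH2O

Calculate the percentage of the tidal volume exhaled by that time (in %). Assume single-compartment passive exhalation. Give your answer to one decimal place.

91.1

τ = R × C = 6.5 × 89 mL/cmH2O = 6.5 × 0.089 L/cmH2O = 0.5785 s.
Passive exhalation: V(t)/V₀ = e^(−t/τ) = e^(−1.40/0.5785) = 0.08892.
Fraction exhaled = 1 − 0.08892 = 0.9111 → 91.11%.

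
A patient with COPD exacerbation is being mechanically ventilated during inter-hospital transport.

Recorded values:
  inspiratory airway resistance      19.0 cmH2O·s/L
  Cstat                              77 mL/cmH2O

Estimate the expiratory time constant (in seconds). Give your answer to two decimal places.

τ = R × C = 19.0 × 77 mL/cmH2O = 19.0 × 0.077 L/cmH2O = 1.463 s.

1.46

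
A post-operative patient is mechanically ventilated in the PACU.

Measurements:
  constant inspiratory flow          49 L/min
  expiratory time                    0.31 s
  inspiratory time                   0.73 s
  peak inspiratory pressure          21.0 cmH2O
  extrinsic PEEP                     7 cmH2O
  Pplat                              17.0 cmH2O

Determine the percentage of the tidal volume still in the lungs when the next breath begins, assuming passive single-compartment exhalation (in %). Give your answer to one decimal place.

34.6

Flow: 49 L/min ÷ 60 = 0.8167 L/s.
Vt = flow × Ti = 0.8167 L/s × 0.73 s × 1000 mL/L = 596.19 mL.
R = (PIP − Pplat)/V̇ = (21.0 − 17.0) / 0.8167 = 4.0/0.8167 = 4.898 cmH2O·s/L.
C = Vt/(Pplat − PEEP) = 596.19 / (17.0 − 7) = 596.19/10.0 = 59.619 mL/cmH2O.
τ = R × C = 4.898 × 0.05962 L/cmH2O = 0.292 s.
Fraction remaining at end-expiration = e^(−Te/τ) = e^(−0.31/0.292) = 0.3459 → 34.59%.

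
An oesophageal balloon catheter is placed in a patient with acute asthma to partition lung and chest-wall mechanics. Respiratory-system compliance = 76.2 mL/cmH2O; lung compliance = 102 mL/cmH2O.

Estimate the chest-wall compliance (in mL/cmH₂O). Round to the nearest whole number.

301

1/Ccw = 1/Crs − 1/CL.
1/Ccw = 1/76.2 − 1/102 = 0.003319.
Ccw = 301.3 mL/cmH2O.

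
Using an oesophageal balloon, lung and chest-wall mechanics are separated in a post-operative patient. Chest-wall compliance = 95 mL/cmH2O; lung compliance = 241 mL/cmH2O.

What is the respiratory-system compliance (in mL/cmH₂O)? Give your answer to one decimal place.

Lung and chest wall are elastances in series: 1/Crs = 1/CL + 1/Ccw.
1/Crs = 1/241 + 1/95 = 0.01468.
Crs = 68.12 mL/cmH2O.

68.1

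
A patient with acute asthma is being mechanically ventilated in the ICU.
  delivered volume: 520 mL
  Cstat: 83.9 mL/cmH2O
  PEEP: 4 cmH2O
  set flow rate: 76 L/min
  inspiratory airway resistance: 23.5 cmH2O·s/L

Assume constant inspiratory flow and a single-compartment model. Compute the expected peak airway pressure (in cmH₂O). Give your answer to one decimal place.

Flow: 76 L/min ÷ 60 = 1.2667 L/s.
Equation of motion (constant flow): PIP = Vt/C + R·V̇ + PEEP.
PIP = 520/83.9 + 23.5×1.2667 + 4 = 6.198 + 29.767 + 4 = 39.965 cmH2O.

40.0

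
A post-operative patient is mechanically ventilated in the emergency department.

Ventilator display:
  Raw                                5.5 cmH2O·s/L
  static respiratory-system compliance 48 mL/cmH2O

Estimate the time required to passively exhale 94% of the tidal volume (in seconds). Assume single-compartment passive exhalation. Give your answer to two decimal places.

0.74

τ = R × C = 5.5 × 48 mL/cmH2O = 5.5 × 0.048 L/cmH2O = 0.264 s.
Exhaled fraction f = 1 − e^(−t/τ) → t = −τ·ln(1 − f) = −0.264·ln(0.06) = 0.7427 s.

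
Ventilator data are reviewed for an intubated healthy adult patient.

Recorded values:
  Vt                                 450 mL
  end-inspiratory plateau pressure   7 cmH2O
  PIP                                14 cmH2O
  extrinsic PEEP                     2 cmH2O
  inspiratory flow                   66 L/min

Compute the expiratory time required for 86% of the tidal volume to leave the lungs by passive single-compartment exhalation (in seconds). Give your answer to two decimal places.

Flow: 66 L/min ÷ 60 = 1.1 L/s.
R = (PIP − Pplat)/V̇ = (14 − 7) / 1.1 = 7.0/1.1 = 6.364 cmH2O·s/L.
C = Vt/(Pplat − PEEP) = 450.0 / (7 − 2) = 450.0/5.0 = 90.0 mL/cmH2O.
τ = R × C = 6.364 × 0.09 L/cmH2O = 0.5728 s.
t = −τ·ln(1 − 0.86) = −0.5728·ln(0.14) = 1.126 s.

1.13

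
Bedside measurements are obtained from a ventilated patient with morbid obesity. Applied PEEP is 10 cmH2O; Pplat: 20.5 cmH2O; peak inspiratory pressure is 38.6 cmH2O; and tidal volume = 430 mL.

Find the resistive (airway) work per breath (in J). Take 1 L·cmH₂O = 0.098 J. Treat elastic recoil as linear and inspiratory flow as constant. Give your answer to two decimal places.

0.76

With constant inspiratory flow the resistive pressure is constant at PIP − Pplat = 38.6 − 20.5 = 18.1 cmH2O, so resistive work = 18.1 × 0.430 = 7.783 L·cmH2O.
× 0.098 J/(L·cmH2O) → 0.7627 J.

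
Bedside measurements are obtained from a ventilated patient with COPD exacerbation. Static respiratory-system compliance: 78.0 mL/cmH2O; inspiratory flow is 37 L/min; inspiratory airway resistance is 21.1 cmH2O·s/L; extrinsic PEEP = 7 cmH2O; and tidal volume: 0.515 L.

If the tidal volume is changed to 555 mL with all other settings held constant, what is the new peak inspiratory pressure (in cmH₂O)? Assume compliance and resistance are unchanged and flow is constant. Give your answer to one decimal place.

Flow: 37 L/min ÷ 60 = 0.6167 L/s.
PIP = Vt/C + R·V̇ + PEEP (constant-flow equation of motion).
Only the elastic term changes: ΔPIP = ΔVt / C = (555 − 515) / 78.0 = 0.5128 cmH2O.
Original PIP = 515/78.0 + 21.1×0.6167 + 7 = 26.615 cmH2O; new PIP = 26.615 + (0.5128) = 27.128 cmH2O.

27.1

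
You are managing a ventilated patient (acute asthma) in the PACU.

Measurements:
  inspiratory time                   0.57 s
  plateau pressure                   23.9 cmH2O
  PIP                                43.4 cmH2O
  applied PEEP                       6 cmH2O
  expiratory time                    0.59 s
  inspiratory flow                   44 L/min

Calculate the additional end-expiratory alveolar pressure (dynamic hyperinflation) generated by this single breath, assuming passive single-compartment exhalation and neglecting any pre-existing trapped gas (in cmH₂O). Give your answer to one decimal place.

6.9

Flow: 44 L/min ÷ 60 = 0.7333 L/s.
Vt = flow × Ti = 0.7333 L/s × 0.57 s × 1000 mL/L = 417.98 mL.
R = (PIP − Pplat)/V̇ = (43.4 − 23.9) / 0.7333 = 19.5/0.7333 = 26.592 cmH2O·s/L.
C = Vt/(Pplat − PEEP) = 417.98 / (23.9 − 6) = 417.98/17.9 = 23.351 mL/cmH2O.
τ = R × C = 26.592 × 0.02335 L/cmH2O = 0.6209 s.
Fraction remaining = e^(−Te/τ) = e^(−0.59/0.6209) = 0.3867; trapped volume = 417.98 × 0.3867 = 161.63 mL.
Additional alveolar pressure from trapping ≈ V_trapped / C = 161.63 / 23.351 = 6.922 cmH2O.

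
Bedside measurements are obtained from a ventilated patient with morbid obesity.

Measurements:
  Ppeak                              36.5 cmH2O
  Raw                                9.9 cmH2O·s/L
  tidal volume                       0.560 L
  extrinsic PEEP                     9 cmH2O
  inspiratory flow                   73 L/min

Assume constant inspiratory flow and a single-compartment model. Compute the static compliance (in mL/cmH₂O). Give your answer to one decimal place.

Flow: 73 L/min ÷ 60 = 1.2167 L/s.
Equation of motion (constant flow): PIP = Vt/C + R·V̇ + PEEP.
Vt/C = PIP − R·V̇ − PEEP = 36.5 − 9.9×1.2167 − 9 = 36.5 − 12.045 − 9 = 15.455 cmH2O.
C = Vt / 15.455 = 560 / 15.455 = 36.234 mL/cmH2O.

36.2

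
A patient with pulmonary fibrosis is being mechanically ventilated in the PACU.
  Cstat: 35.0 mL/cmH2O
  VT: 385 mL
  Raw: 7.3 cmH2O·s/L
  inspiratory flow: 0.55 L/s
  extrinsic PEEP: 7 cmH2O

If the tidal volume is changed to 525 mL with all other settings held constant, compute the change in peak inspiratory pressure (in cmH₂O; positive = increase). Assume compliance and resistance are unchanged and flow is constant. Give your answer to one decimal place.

4.0

PIP = Vt/C + R·V̇ + PEEP (constant-flow equation of motion).
Only the elastic term changes: ΔPIP = ΔVt / C = (525 − 385) / 35.0 = 4.0 cmH2O.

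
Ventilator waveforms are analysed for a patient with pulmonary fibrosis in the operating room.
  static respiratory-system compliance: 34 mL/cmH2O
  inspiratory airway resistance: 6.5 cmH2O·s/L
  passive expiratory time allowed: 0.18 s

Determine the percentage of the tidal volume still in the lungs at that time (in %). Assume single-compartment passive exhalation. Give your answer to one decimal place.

44.3

τ = R × C = 6.5 × 34 mL/cmH2O = 6.5 × 0.034 L/cmH2O = 0.221 s.
Passive exhalation: V(t)/V₀ = e^(−t/τ) = e^(−0.18/0.221) = 0.4429.
Fraction remaining = 0.4429 → 44.29%.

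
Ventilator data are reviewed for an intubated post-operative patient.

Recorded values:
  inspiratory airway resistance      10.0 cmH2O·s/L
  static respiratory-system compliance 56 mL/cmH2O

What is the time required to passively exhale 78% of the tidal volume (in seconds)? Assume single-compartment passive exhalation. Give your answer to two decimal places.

τ = R × C = 10.0 × 56 mL/cmH2O = 10.0 × 0.056 L/cmH2O = 0.56 s.
Exhaled fraction f = 1 − e^(−t/τ) → t = −τ·ln(1 − f) = −0.56·ln(0.22) = 0.8479 s.

0.85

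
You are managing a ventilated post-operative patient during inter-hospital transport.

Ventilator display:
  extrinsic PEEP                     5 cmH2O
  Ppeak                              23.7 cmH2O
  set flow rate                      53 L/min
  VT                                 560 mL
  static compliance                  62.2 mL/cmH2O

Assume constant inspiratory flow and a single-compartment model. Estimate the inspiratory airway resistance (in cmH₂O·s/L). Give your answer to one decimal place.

11.0

Flow: 53 L/min ÷ 60 = 0.8833 L/s.
Equation of motion (constant flow): PIP = Vt/C + R·V̇ + PEEP.
R·V̇ = PIP − Vt/C − PEEP = 23.7 − 560/62.2 − 5 = 23.7 − 9.003 − 5 = 9.697 cmH2O.
R = 9.697 / 0.8833 = 10.978 cmH2O·s/L.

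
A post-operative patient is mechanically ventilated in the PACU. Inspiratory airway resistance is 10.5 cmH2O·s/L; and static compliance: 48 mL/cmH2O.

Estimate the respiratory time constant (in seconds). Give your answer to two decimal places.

0.50

τ = R × C = 10.5 × 48 mL/cmH2O = 10.5 × 0.048 L/cmH2O = 0.504 s.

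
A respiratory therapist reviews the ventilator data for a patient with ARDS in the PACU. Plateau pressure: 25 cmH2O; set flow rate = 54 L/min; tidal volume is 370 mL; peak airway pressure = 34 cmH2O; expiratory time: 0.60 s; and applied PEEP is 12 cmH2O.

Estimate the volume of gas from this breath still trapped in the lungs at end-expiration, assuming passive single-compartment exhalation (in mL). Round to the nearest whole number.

Flow: 54 L/min ÷ 60 = 0.9 L/s.
R = (PIP − Pplat)/V̇ = (34 − 25) / 0.9 = 9.0/0.9 = 10.0 cmH2O·s/L.
C = Vt/(Pplat − PEEP) = 370.0 / (25 − 12) = 370.0/13.0 = 28.462 mL/cmH2O.
τ = R × C = 10.0 × 0.02846 L/cmH2O = 0.2846 s.
Fraction remaining = e^(−Te/τ) = e^(−0.60/0.2846) = 0.1215.
Trapped volume = 370.0 × 0.1215 = 44.955 mL.

45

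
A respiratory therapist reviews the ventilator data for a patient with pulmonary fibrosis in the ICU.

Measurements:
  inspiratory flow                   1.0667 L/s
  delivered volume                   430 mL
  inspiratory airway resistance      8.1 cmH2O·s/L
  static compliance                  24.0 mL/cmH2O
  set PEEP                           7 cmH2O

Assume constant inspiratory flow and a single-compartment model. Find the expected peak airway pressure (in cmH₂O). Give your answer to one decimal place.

33.6

Equation of motion (constant flow): PIP = Vt/C + R·V̇ + PEEP.
PIP = 430/24.0 + 8.1×1.0667 + 7 = 17.917 + 8.64 + 7 = 33.557 cmH2O.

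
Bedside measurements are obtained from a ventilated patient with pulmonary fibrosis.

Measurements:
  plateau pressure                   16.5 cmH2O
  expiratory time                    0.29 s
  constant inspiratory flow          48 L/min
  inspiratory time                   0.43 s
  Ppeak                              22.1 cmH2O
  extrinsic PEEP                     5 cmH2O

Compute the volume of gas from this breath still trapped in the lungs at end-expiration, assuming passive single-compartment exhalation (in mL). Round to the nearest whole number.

86

Flow: 48 L/min ÷ 60 = 0.8 L/s.
Vt = flow × Ti = 0.8 L/s × 0.43 s × 1000 mL/L = 344.0 mL.
R = (PIP − Pplat)/V̇ = (22.1 − 16.5) / 0.8 = 5.6/0.8 = 7.0 cmH2O·s/L.
C = Vt/(Pplat − PEEP) = 344.0 / (16.5 − 5) = 344.0/11.5 = 29.913 mL/cmH2O.
τ = R × C = 7.0 × 0.02991 L/cmH2O = 0.2094 s.
Fraction remaining = e^(−Te/τ) = e^(−0.29/0.2094) = 0.2503.
Trapped volume = 344.0 × 0.2503 = 86.103 mL.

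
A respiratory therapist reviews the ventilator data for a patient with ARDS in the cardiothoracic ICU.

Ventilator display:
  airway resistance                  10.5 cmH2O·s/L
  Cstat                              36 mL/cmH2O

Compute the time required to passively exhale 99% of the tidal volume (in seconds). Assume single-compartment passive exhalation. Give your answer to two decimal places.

τ = R × C = 10.5 × 36 mL/cmH2O = 10.5 × 0.036 L/cmH2O = 0.378 s.
Exhaled fraction f = 1 − e^(−t/τ) → t = −τ·ln(1 − f) = −0.378·ln(0.01) = 1.741 s.

1.74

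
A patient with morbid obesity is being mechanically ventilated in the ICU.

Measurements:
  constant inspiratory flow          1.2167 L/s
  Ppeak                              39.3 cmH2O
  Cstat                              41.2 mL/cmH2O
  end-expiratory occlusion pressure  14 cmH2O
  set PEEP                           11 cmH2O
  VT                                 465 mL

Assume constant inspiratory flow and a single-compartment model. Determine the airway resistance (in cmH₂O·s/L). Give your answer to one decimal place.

11.5

Total PEEP = 14 cmH2O (set 11 + intrinsic 3); this is the baseline alveolar pressure.
Equation of motion (constant flow): PIP = Vt/C + R·V̇ + PEEP.
R·V̇ = PIP − Vt/C − PEEP = 39.3 − 465/41.2 − 14 = 39.3 − 11.286 − 14 = 14.014 cmH2O.
R = 14.014 / 1.2167 = 11.518 cmH2O·s/L.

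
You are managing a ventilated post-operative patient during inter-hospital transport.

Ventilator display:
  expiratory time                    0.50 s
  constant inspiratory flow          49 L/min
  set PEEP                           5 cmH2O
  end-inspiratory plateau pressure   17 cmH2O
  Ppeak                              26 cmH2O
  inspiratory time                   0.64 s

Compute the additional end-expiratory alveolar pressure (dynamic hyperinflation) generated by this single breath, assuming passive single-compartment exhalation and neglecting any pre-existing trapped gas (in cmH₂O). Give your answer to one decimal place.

Flow: 49 L/min ÷ 60 = 0.8167 L/s.
Vt = flow × Ti = 0.8167 L/s × 0.64 s × 1000 mL/L = 522.69 mL.
R = (PIP − Pplat)/V̇ = (26 − 17) / 0.8167 = 9.0/0.8167 = 11.02 cmH2O·s/L.
C = Vt/(Pplat − PEEP) = 522.69 / (17 − 5) = 522.69/12.0 = 43.558 mL/cmH2O.
τ = R × C = 11.02 × 0.04356 L/cmH2O = 0.48 s.
Fraction remaining = e^(−Te/τ) = e^(−0.50/0.48) = 0.3529; trapped volume = 522.69 × 0.3529 = 184.46 mL.
Additional alveolar pressure from trapping ≈ V_trapped / C = 184.46 / 43.558 = 4.235 cmH2O.

4.2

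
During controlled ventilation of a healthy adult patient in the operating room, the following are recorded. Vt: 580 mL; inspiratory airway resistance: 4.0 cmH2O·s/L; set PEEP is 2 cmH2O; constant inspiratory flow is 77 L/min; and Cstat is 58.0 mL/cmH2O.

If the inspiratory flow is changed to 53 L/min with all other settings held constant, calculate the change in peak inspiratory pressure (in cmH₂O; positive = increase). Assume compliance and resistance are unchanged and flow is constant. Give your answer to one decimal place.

Flow: 77 L/min ÷ 60 = 1.2833 L/s.
New flow: 53 L/min ÷ 60 = 0.8833 L/s.
PIP = Vt/C + R·V̇ + PEEP (constant-flow equation of motion).
Only the resistive term changes: ΔPIP = R × ΔV̇ = 4.0 × (0.8833 − 1.2833) = 4.0 × -0.4 = -1.6 cmH2O.

-1.6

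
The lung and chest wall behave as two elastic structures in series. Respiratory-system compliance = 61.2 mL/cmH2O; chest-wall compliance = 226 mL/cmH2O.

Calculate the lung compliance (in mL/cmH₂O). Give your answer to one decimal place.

83.9

1/CL = 1/Crs − 1/Ccw.
1/CL = 1/61.2 − 1/226 = 0.01192.
CL = 83.893 mL/cmH2O.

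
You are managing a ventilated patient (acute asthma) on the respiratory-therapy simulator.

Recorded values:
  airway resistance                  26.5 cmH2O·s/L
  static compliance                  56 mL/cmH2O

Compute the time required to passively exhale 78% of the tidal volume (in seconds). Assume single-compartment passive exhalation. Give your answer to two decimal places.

τ = R × C = 26.5 × 56 mL/cmH2O = 26.5 × 0.056 L/cmH2O = 1.484 s.
Exhaled fraction f = 1 − e^(−t/τ) → t = −τ·ln(1 − f) = −1.484·ln(0.22) = 2.247 s.

2.25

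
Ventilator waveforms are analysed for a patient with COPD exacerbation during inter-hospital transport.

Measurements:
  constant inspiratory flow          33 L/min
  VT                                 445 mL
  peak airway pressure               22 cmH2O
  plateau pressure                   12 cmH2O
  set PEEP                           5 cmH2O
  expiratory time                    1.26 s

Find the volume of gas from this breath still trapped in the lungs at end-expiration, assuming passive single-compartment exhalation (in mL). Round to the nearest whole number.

150

Flow: 33 L/min ÷ 60 = 0.55 L/s.
R = (PIP − Pplat)/V̇ = (22 − 12) / 0.55 = 10.0/0.55 = 18.182 cmH2O·s/L.
C = Vt/(Pplat − PEEP) = 445.0 / (12 − 5) = 445.0/7.0 = 63.571 mL/cmH2O.
τ = R × C = 18.182 × 0.06357 L/cmH2O = 1.156 s.
Fraction remaining = e^(−Te/τ) = e^(−1.26/1.156) = 0.3362.
Trapped volume = 445.0 × 0.3362 = 149.61 mL.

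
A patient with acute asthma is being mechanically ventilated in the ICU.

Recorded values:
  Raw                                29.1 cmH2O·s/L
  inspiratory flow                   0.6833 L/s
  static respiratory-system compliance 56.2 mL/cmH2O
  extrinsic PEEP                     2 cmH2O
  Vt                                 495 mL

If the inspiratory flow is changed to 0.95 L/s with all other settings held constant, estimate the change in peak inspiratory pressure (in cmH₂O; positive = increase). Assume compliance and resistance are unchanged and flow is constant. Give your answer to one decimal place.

PIP = Vt/C + R·V̇ + PEEP (constant-flow equation of motion).
Only the resistive term changes: ΔPIP = R × ΔV̇ = 29.1 × (0.95 − 0.6833) = 29.1 × 0.2667 = 7.761 cmH2O.

7.8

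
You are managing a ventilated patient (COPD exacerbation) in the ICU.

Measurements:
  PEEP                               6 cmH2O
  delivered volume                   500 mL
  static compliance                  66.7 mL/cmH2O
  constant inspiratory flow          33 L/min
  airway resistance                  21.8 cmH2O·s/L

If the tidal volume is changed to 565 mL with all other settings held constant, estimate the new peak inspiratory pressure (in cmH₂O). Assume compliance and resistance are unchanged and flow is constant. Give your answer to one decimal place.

26.5

Flow: 33 L/min ÷ 60 = 0.55 L/s.
PIP = Vt/C + R·V̇ + PEEP (constant-flow equation of motion).
Only the elastic term changes: ΔPIP = ΔVt / C = (565 − 500) / 66.7 = 0.9745 cmH2O.
Original PIP = 500/66.7 + 21.8×0.55 + 6 = 25.486 cmH2O; new PIP = 25.486 + (0.9745) = 26.461 cmH2O.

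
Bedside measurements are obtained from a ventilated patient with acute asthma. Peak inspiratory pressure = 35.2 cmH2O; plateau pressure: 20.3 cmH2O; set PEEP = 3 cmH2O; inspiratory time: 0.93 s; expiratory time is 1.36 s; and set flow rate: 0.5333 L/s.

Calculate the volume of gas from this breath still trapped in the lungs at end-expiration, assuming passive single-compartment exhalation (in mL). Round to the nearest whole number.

91

Vt = flow × Ti = 0.5333 L/s × 0.93 s × 1000 mL/L = 495.97 mL.
R = (PIP − Pplat)/V̇ = (35.2 − 20.3) / 0.5333 = 14.9/0.5333 = 27.939 cmH2O·s/L.
C = Vt/(Pplat − PEEP) = 495.97 / (20.3 − 3) = 495.97/17.3 = 28.669 mL/cmH2O.
τ = R × C = 27.939 × 0.02867 L/cmH2O = 0.801 s.
Fraction remaining = e^(−Te/τ) = e^(−1.36/0.801) = 0.1831.
Trapped volume = 495.97 × 0.1831 = 90.812 mL.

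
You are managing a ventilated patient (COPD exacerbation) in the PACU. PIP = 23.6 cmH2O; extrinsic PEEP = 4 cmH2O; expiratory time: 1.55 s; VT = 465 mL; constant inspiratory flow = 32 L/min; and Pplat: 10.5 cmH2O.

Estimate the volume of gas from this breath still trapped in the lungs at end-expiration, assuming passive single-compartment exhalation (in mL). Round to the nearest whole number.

192

Flow: 32 L/min ÷ 60 = 0.5333 L/s.
R = (PIP − Pplat)/V̇ = (23.6 − 10.5) / 0.5333 = 13.1/0.5333 = 24.564 cmH2O·s/L.
C = Vt/(Pplat − PEEP) = 465.0 / (10.5 − 4) = 465.0/6.5 = 71.538 mL/cmH2O.
τ = R × C = 24.564 × 0.07154 L/cmH2O = 1.757 s.
Fraction remaining = e^(−Te/τ) = e^(−1.55/1.757) = 0.4139.
Trapped volume = 465.0 × 0.4139 = 192.46 mL.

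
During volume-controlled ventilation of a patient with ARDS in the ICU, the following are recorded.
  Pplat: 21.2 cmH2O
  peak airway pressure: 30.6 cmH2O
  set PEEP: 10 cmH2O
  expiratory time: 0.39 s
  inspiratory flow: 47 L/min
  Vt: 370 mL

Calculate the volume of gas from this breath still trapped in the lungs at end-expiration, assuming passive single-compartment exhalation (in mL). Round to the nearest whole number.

Flow: 47 L/min ÷ 60 = 0.7833 L/s.
R = (PIP − Pplat)/V̇ = (30.6 − 21.2) / 0.7833 = 9.4/0.7833 = 12.001 cmH2O·s/L.
C = Vt/(Pplat − PEEP) = 370.0 / (21.2 − 10) = 370.0/11.2 = 33.036 mL/cmH2O.
τ = R × C = 12.001 × 0.03304 L/cmH2O = 0.3965 s.
Fraction remaining = e^(−Te/τ) = e^(−0.39/0.3965) = 0.374.
Trapped volume = 370.0 × 0.374 = 138.38 mL.

138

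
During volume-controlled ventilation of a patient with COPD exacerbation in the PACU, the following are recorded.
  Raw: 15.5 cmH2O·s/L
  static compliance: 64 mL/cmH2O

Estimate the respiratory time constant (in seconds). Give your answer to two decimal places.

0.99

τ = R × C = 15.5 × 64 mL/cmH2O = 15.5 × 0.064 L/cmH2O = 0.992 s.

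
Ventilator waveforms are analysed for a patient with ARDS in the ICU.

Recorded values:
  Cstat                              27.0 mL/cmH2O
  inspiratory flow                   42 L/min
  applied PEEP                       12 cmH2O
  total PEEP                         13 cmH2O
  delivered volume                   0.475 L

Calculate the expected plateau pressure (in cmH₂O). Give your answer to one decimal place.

30.6

End-expiratory occlusion gives total PEEP = 13 cmH2O (intrinsic PEEP = 13 − 12 = 1). Use total PEEP for the elastic gradient.
Pplat = PEEPtotal + Vt / Cstat = 13 + 475 / 27.0 = 13 + 17.593 = 30.593 cmH2O.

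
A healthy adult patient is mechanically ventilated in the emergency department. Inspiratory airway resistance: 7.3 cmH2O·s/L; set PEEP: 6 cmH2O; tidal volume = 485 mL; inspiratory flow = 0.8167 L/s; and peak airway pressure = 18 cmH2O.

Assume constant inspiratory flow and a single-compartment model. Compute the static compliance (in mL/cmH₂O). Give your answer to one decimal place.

80.3

Equation of motion (constant flow): PIP = Vt/C + R·V̇ + PEEP.
Vt/C = PIP − R·V̇ − PEEP = 18 − 7.3×0.8167 − 6 = 18 − 5.962 − 6 = 6.038 cmH2O.
C = Vt / 6.038 = 485 / 6.038 = 80.325 mL/cmH2O.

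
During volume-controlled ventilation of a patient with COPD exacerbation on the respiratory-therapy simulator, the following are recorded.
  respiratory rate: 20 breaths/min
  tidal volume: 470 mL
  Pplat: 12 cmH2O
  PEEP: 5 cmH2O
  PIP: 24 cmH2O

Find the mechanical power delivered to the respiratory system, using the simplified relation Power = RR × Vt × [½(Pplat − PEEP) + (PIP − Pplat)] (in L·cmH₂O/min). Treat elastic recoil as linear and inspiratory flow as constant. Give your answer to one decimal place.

145.7

Per-breath work = Vt × [½(Pplat−PEEP) + (PIP−Pplat)] = 0.470 × [0.5×7.0 + 12.0] = 0.470 × 15.5 = 7.285 L·cmH2O.
Power = 20 × 7.285 = 145.7 L·cmH2O/min.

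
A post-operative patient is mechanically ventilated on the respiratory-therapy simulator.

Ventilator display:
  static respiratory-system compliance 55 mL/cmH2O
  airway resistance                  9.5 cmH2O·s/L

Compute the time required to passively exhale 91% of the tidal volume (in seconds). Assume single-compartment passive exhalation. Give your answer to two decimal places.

1.26

τ = R × C = 9.5 × 55 mL/cmH2O = 9.5 × 0.055 L/cmH2O = 0.5225 s.
Exhaled fraction f = 1 − e^(−t/τ) → t = −τ·ln(1 − f) = −0.5225·ln(0.09) = 1.258 s.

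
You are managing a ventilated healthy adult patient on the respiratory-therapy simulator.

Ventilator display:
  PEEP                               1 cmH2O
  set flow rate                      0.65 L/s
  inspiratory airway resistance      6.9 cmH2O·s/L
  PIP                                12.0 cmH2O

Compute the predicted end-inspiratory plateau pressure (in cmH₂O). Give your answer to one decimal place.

Pplat = PIP − Raw × flow = 12.0 − 6.9 × 0.65 = 12.0 − 4.485 = 7.515 cmH2O.

7.5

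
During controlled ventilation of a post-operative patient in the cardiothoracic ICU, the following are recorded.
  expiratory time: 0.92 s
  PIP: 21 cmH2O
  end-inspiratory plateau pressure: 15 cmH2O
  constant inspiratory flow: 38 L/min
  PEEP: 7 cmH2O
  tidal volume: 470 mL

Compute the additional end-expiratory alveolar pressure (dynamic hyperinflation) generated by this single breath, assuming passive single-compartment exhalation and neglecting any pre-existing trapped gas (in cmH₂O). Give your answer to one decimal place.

Flow: 38 L/min ÷ 60 = 0.6333 L/s.
R = (PIP − Pplat)/V̇ = (21 − 15) / 0.6333 = 6.0/0.6333 = 9.474 cmH2O·s/L.
C = Vt/(Pplat − PEEP) = 470.0 / (15 − 7) = 470.0/8.0 = 58.75 mL/cmH2O.
τ = R × C = 9.474 × 0.05875 L/cmH2O = 0.5566 s.
Fraction remaining = e^(−Te/τ) = e^(−0.92/0.5566) = 0.1915; trapped volume = 470.0 × 0.1915 = 90.005 mL.
Additional alveolar pressure from trapping ≈ V_trapped / C = 90.005 / 58.75 = 1.532 cmH2O.

1.5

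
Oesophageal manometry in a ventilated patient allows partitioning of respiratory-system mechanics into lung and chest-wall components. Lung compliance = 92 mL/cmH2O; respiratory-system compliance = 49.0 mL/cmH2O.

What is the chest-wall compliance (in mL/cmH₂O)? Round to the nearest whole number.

105

1/Ccw = 1/Crs − 1/CL.
1/Ccw = 1/49.0 − 1/92 = 0.009539.
Ccw = 104.83 mL/cmH2O.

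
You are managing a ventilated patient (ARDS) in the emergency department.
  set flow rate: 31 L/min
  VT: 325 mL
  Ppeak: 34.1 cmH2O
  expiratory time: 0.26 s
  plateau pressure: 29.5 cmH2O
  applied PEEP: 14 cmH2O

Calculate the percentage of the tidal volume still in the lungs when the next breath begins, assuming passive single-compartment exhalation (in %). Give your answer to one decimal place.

Flow: 31 L/min ÷ 60 = 0.5167 L/s.
R = (PIP − Pplat)/V̇ = (34.1 − 29.5) / 0.5167 = 4.6/0.5167 = 8.903 cmH2O·s/L.
C = Vt/(Pplat − PEEP) = 325.0 / (29.5 − 14) = 325.0/15.5 = 20.968 mL/cmH2O.
τ = R × C = 8.903 × 0.02097 L/cmH2O = 0.1867 s.
Fraction remaining at end-expiration = e^(−Te/τ) = e^(−0.26/0.1867) = 0.2484 → 24.84%.

24.8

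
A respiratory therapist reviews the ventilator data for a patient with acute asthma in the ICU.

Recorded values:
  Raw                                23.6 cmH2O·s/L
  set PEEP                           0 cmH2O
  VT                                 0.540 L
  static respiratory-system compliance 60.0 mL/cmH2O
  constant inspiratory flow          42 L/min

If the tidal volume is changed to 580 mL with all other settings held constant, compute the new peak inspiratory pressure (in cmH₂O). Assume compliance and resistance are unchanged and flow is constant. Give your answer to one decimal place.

Flow: 42 L/min ÷ 60 = 0.7 L/s.
PIP = Vt/C + R·V̇ + PEEP (constant-flow equation of motion).
Only the elastic term changes: ΔPIP = ΔVt / C = (580 − 540) / 60.0 = 0.6667 cmH2O.
Original PIP = 540/60.0 + 23.6×0.7 + 0 = 25.52 cmH2O; new PIP = 25.52 + (0.6667) = 26.187 cmH2O.

26.2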